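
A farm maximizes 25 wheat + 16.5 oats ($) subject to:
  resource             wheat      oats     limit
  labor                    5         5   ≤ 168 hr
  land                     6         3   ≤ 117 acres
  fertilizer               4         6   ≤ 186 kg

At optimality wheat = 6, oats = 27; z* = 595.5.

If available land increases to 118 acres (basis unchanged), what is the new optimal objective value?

Check each constraint at x*: labor 165/168 (slack 3); land 117/117 (tight); fertilizer 186/186 (tight).
Slack constraints have shadow price 0 (complementary slackness).
The binding rows give the dual system: 6·y_land + 4·y_fertilizer = 25 and 3·y_land + 6·y_fertilizer = 16.5.
Solving: y_land = 3.5, y_fertilizer = 1.
Δz = y_land·Δb = 3.5 × (1) = 3.5, so new z* = 595.5 + 3.5 = 599.

599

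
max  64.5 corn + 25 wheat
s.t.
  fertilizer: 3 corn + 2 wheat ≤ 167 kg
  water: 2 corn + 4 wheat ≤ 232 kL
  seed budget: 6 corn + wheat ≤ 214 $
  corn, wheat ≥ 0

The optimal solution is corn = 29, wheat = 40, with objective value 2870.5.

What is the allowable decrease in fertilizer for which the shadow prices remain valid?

60

Binding constraints: fertilizer, seed budget. The basis is B = [[3,2],[6,1]] with det -9.
Per unit decrease in fertilizer, x* moves by d = (0.1111, -0.6667).
The basis stays optimal until wheat reaches 0; allowable decrease = 60 kg.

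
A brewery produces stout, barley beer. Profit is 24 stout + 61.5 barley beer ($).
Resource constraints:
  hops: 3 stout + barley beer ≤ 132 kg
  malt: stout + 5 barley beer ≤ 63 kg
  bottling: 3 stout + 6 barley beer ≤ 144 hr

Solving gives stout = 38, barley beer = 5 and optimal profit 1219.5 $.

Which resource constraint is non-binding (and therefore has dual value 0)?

hops: 119/132 (slack 13)
malt: 63/63 (binding)
bottling: 144/144 (binding)
By complementary slackness, a constraint with positive slack has shadow price 0 → hops.

hops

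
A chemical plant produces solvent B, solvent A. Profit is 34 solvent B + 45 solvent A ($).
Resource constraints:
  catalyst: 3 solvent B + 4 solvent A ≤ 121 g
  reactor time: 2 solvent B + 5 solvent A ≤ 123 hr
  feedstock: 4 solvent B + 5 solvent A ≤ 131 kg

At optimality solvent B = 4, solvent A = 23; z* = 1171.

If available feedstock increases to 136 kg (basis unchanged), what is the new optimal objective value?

1211

Check each constraint at x*: catalyst 104/121 (slack 17); reactor time 123/123 (tight); feedstock 131/131 (tight).
By complementary slackness, y = 0 for the non-binding constraint.
From A_Bᵀ y = c: 2·y_reactor time + 4·y_feedstock = 34; 5·y_reactor time + 5·y_feedstock = 45.
Solving: y_reactor time = 1, y_feedstock = 8.
Δz = y_feedstock·Δb = 8 × (5) = 40, so new z* = 1171 + 40 = 1211.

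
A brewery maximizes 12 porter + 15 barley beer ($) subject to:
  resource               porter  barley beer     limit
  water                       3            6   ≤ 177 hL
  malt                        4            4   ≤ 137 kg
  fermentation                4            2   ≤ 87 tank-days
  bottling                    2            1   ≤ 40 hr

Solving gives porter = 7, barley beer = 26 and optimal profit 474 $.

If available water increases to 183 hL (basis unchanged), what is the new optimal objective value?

486

Binding: water and bottling. Non-binding: malt (5 unused), fermentation (7 unused).
By complementary slackness, y = 0 for the non-binding constraints.
Dual feasibility on the basic columns requires 3·y_water + 2·y_bottling = 12, 6·y_water + 1·y_bottling = 15.
Solving: y_water = 2, y_bottling = 3.
Δz = y_water·Δb = 2 × (6) = 12, so new z* = 474 + 12 = 486.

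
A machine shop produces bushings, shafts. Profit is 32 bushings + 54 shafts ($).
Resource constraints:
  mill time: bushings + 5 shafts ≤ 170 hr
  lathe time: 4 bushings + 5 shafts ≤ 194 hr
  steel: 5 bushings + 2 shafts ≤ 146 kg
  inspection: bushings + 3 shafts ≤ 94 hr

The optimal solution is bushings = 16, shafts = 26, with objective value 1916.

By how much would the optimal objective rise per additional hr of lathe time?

At the optimum: mill time uses 146 of 170 (slack = 24); lathe time uses 194 of 194 (binding); steel uses 132 of 146 (slack = 14); inspection uses 94 of 94 (binding).
Slack constraints have shadow price 0 (complementary slackness).
From A_Bᵀ y = c: 4·y_lathe time + 1·y_inspection = 32; 5·y_lathe time + 3·y_inspection = 54.
→ y_lathe time = 6 and y_inspection = 8.
Shadow price of lathe time = 6.

6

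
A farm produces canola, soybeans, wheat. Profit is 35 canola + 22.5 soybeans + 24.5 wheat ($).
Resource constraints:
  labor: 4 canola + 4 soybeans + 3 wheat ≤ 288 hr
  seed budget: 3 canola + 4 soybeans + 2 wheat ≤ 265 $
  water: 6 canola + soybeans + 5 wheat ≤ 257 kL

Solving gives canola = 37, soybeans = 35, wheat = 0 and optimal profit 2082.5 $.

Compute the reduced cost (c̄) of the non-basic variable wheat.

-3

Binding: labor and water. Non-binding: seed budget (14 unused).
Slack constraints have shadow price 0 (complementary slackness).
From A_Bᵀ y = c: 4·y_labor + 6·y_water = 35; 4·y_labor + 1·y_water = 22.5.
→ y_labor = 5 and y_water = 2.5.
Reduced cost of wheat: c₃ − yᵀa₃ = 24.5 − (5·3 + 2.5·5) = 24.5 − 27.5 = -3.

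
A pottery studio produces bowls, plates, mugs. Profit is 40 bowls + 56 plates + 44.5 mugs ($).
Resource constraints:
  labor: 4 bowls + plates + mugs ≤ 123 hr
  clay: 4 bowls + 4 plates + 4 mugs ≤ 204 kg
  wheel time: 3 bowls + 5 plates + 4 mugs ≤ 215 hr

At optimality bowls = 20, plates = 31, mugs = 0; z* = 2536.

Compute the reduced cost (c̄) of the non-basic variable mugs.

-3.5

Check each constraint at x*: labor 111/123 (slack 12); clay 204/204 (tight); wheel time 215/215 (tight).
Since labor is not tight, its dual is 0.
The binding rows give the dual system: 4·y_clay + 3·y_wheel time = 40 and 4·y_clay + 5·y_wheel time = 56.
Solving: y_clay = 4, y_wheel time = 8.
Reduced cost of mugs: c₃ − yᵀa₃ = 44.5 − (4·4 + 8·4) = 44.5 − 48 = -3.5.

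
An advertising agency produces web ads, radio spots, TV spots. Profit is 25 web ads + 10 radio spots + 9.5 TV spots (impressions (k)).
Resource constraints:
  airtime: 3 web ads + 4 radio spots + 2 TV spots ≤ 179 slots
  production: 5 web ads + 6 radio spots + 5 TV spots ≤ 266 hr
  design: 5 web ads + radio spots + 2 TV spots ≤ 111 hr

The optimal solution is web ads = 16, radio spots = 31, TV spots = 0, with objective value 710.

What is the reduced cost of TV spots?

Binding: production and design. Non-binding: airtime (7 unused).
Slack constraints have shadow price 0 (complementary slackness).
Dual feasibility on the basic columns requires 5·y_production + 5·y_design = 25, 6·y_production + 1·y_design = 10.
This yields shadow prices y_production = 1, y_design = 4.
Reduced cost of TV spots: c₃ − yᵀa₃ = 9.5 − (1·5 + 4·2) = 9.5 − 13 = -3.5.

-3.5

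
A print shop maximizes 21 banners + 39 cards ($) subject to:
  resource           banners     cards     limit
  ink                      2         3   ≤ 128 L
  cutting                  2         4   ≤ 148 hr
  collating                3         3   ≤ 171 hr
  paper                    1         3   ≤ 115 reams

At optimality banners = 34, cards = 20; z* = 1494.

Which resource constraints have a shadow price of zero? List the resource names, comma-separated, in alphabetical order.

ink: 128/128 (binding)
cutting: 148/148 (binding)
collating: 162/171 (slack 9)
paper: 94/115 (slack 21)
By complementary slackness, a constraint with positive slack has shadow price 0 → collating, paper.

collating, paper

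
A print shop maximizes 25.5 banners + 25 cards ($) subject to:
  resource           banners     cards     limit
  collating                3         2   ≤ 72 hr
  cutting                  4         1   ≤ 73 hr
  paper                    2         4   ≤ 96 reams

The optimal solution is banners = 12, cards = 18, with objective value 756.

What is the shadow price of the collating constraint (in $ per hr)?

Binding: collating and paper. Non-binding: cutting (7 unused).
By complementary slackness, y = 0 for the non-binding constraint.
Dual feasibility on the basic columns requires 3·y_collating + 2·y_paper = 25.5, 2·y_collating + 4·y_paper = 25.
→ y_collating = 6.5 and y_paper = 3.
Shadow price of collating = 6.5.

6.5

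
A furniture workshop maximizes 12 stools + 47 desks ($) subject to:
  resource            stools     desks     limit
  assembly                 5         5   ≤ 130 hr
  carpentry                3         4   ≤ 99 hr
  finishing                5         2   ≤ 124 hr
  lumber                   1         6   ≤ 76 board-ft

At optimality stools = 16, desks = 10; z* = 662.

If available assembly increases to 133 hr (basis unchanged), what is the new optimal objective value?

Check each constraint at x*: assembly 130/130 (tight); carpentry 88/99 (slack 11); finishing 100/124 (slack 24); lumber 76/76 (tight).
Slack constraints have shadow price 0 (complementary slackness).
The binding rows give the dual system: 5·y_assembly + 1·y_lumber = 12 and 5·y_assembly + 6·y_lumber = 47.
→ y_assembly = 1 and y_lumber = 7.
Δz = y_assembly·Δb = 1 × (3) = 3, so new z* = 662 + 3 = 665.

665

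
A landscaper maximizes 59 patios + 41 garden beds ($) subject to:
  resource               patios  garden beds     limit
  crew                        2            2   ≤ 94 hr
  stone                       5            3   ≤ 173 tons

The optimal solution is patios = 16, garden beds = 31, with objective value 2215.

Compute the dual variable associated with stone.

Both crew and stone are binding at x*.
From A_Bᵀ y = c: 2·y_crew + 5·y_stone = 59; 2·y_crew + 3·y_stone = 41.
This yields shadow prices y_crew = 7, y_stone = 9.
Shadow price of stone = 9.

9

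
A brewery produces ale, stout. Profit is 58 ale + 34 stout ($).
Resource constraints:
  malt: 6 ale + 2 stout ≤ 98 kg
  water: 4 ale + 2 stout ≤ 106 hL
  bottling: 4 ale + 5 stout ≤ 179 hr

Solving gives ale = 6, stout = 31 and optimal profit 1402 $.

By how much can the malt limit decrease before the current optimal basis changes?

26.4

Binding constraints: malt, bottling. The basis is B = [[6,2],[4,5]] with det 22.
Per unit decrease in malt, x* moves by d = (-0.2273, 0.1818).
The basis stays optimal until ale reaches 0; allowable decrease = 26.4 kg.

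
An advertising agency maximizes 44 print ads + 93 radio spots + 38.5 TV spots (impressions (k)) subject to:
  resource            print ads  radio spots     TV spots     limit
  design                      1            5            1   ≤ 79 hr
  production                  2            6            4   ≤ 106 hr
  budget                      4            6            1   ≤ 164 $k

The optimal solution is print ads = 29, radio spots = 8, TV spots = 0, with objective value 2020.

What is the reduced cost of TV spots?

Check each constraint at x*: design 69/79 (slack 10); production 106/106 (tight); budget 164/164 (tight).
Slack constraints have shadow price 0 (complementary slackness).
Dual feasibility on the basic columns requires 2·y_production + 4·y_budget = 44, 6·y_production + 6·y_budget = 93.
→ y_production = 9 and y_budget = 6.5.
Reduced cost of TV spots: c₃ − yᵀa₃ = 38.5 − (9·4 + 6.5·1) = 38.5 − 42.5 = -4.

-4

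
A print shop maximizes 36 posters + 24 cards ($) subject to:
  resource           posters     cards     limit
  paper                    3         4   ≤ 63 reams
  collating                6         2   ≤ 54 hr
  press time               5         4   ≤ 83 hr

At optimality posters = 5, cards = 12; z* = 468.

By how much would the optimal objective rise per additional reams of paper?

Binding: paper and collating. Non-binding: press time (10 unused).
Since press time is not tight, its dual is 0.
The binding rows give the dual system: 3·y_paper + 6·y_collating = 36 and 4·y_paper + 2·y_collating = 24.
→ y_paper = 4 and y_collating = 4.
Shadow price of paper = 4.

4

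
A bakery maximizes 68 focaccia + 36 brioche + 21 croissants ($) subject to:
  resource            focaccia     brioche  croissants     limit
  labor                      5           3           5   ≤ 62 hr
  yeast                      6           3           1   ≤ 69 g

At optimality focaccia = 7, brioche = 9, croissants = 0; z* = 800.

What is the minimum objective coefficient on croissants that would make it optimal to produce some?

28

Both labor and yeast are binding at x*.
The binding rows give the dual system: 5·y_labor + 6·y_yeast = 68 and 3·y_labor + 3·y_yeast = 36.
This yields shadow prices y_labor = 4, y_yeast = 8.
croissants enters the basis when its profit ≥ yᵀa₃ = 4·5 + 8·1 = 28.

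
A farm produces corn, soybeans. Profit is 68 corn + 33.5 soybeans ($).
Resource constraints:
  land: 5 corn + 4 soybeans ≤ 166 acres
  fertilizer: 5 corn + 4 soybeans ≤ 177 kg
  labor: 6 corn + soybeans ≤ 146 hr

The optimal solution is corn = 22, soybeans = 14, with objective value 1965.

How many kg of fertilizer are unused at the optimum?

11

fertilizer used = 5·22 + 4·14 = 166; slack = 177 − 166 = 11.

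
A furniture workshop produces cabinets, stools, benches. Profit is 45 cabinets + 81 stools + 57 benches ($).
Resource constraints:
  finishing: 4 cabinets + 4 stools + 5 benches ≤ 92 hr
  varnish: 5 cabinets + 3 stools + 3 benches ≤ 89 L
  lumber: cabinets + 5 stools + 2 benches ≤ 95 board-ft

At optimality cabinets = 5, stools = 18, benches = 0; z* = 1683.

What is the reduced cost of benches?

Check each constraint at x*: finishing 92/92 (tight); varnish 79/89 (slack 10); lumber 95/95 (tight).
Slack constraints have shadow price 0 (complementary slackness).
From A_Bᵀ y = c: 4·y_finishing + 1·y_lumber = 45; 4·y_finishing + 5·y_lumber = 81.
Solving: y_finishing = 9, y_lumber = 9.
Reduced cost of benches: c₃ − yᵀa₃ = 57 − (9·5 + 9·2) = 57 − 63 = -6.

-6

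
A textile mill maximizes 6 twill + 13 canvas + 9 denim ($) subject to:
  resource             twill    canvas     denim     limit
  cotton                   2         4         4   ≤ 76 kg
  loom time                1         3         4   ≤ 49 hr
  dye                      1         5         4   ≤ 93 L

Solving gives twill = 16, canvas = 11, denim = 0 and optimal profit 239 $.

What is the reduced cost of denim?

Binding: cotton and loom time. Non-binding: dye (22 unused).
By complementary slackness, y = 0 for the non-binding constraint.
The binding rows give the dual system: 2·y_cotton + 1·y_loom time = 6 and 4·y_cotton + 3·y_loom time = 13.
→ y_cotton = 2.5 and y_loom time = 1.
Reduced cost of denim: c₃ − yᵀa₃ = 9 − (2.5·4 + 1·4) = 9 − 14 = -5.

-5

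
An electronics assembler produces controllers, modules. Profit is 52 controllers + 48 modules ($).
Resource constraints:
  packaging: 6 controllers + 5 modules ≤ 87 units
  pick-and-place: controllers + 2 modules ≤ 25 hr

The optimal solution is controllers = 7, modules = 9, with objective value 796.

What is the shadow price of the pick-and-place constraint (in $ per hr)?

4

Check each constraint at x*: packaging 87/87 (tight); pick-and-place 25/25 (tight).
Dual feasibility on the basic columns requires 6·y_packaging + 1·y_pick-and-place = 52, 5·y_packaging + 2·y_pick-and-place = 48.
→ y_packaging = 8 and y_pick-and-place = 4.
Shadow price of pick-and-place = 4.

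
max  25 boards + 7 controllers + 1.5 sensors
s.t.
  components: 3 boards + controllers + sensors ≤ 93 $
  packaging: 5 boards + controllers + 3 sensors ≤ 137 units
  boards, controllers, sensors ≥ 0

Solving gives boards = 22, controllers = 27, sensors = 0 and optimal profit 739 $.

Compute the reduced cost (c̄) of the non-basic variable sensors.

-9.5

Both components and packaging are binding at x*.
The binding rows give the dual system: 3·y_components + 5·y_packaging = 25 and 1·y_components + 1·y_packaging = 7.
This yields shadow prices y_components = 5, y_packaging = 2.
Reduced cost of sensors: c₃ − yᵀa₃ = 1.5 − (5·1 + 2·3) = 1.5 − 11 = -9.5.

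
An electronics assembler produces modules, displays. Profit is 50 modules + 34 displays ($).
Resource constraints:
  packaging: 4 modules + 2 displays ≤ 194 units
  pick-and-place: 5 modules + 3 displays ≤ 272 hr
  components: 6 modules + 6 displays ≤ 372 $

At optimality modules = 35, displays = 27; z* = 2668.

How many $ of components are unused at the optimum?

0

components used = 6·35 + 6·27 = 372; slack = 372 − 372 = 0.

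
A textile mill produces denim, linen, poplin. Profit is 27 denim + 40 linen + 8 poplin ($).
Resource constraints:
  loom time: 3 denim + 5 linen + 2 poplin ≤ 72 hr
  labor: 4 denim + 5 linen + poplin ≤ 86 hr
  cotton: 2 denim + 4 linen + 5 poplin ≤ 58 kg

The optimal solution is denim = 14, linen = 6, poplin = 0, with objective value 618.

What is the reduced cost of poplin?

-5

Binding: loom time and labor. Non-binding: cotton (6 unused).
Since cotton is not tight, its dual is 0.
From A_Bᵀ y = c: 3·y_loom time + 4·y_labor = 27; 5·y_loom time + 5·y_labor = 40.
→ y_loom time = 5 and y_labor = 3.
Reduced cost of poplin: c₃ − yᵀa₃ = 8 − (5·2 + 3·1) = 8 − 13 = -5.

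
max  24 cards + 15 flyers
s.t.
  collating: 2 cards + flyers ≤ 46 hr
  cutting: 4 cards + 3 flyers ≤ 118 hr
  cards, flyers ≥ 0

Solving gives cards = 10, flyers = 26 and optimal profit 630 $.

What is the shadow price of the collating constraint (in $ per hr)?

Both collating and cutting are binding at x*.
From A_Bᵀ y = c: 2·y_collating + 4·y_cutting = 24; 1·y_collating + 3·y_cutting = 15.
→ y_collating = 6 and y_cutting = 3.
Shadow price of collating = 6.

6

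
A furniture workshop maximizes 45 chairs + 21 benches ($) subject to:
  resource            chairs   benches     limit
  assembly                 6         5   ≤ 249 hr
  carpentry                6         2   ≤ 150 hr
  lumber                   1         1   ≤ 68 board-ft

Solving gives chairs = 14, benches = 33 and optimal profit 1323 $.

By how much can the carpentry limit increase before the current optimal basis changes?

99

Binding constraints: assembly, carpentry. The basis is B = [[6,5],[6,2]] with det -18.
Per unit increase in carpentry, x* moves by d = (0.2778, -0.3333).
The basis stays optimal until benches reaches 0; allowable increase = 99 hr.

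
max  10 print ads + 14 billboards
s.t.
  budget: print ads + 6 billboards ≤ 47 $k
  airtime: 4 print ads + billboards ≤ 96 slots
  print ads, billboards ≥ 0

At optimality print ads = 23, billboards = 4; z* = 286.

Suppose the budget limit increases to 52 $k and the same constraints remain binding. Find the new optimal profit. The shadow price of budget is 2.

Δb = 5, so new z* = 286 + (2)·(5) = 286 + 10 = 296.

296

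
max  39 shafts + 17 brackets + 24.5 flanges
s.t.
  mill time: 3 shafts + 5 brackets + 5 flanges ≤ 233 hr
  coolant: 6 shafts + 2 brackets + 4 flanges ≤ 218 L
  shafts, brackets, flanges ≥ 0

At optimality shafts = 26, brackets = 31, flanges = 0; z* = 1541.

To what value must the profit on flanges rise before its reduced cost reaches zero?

29

Both mill time and coolant are binding at x*.
From A_Bᵀ y = c: 3·y_mill time + 6·y_coolant = 39; 5·y_mill time + 2·y_coolant = 17.
This yields shadow prices y_mill time = 1, y_coolant = 6.
flanges enters the basis when its profit ≥ yᵀa₃ = 1·5 + 6·4 = 29.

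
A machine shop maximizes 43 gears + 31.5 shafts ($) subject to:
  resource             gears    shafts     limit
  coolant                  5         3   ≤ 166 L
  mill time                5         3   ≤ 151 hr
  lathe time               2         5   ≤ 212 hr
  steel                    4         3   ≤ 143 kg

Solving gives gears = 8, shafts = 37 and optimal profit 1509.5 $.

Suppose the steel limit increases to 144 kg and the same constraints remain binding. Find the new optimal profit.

1519

Binding: mill time and steel. Non-binding: coolant (15 unused), lathe time (11 unused).
Since coolant, lathe time are not tight, their duals are 0.
The binding rows give the dual system: 5·y_mill time + 4·y_steel = 43 and 3·y_mill time + 3·y_steel = 31.5.
This yields shadow prices y_mill time = 1, y_steel = 9.5.
Δz = y_steel·Δb = 9.5 × (1) = 9.5, so new z* = 1509.5 + 9.5 = 1519.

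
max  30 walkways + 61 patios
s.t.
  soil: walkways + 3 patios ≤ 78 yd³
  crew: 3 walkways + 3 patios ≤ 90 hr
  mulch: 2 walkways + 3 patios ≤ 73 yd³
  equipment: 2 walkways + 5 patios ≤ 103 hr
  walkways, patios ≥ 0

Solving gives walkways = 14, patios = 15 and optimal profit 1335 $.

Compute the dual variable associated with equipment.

8

At the optimum: soil uses 59 of 78 (slack = 19); crew uses 87 of 90 (slack = 3); mulch uses 73 of 73 (binding); equipment uses 103 of 103 (binding).
Since soil, crew are not tight, their duals are 0.
From A_Bᵀ y = c: 2·y_mulch + 2·y_equipment = 30; 3·y_mulch + 5·y_equipment = 61.
This yields shadow prices y_mulch = 7, y_equipment = 8.
Shadow price of equipment = 8.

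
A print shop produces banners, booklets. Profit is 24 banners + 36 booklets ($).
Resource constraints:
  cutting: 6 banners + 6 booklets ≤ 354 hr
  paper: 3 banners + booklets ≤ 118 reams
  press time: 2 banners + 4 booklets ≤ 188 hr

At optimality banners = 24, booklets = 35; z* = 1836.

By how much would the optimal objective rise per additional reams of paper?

Binding: cutting and press time. Non-binding: paper (11 unused).
Since paper is not tight, its dual is 0.
Dual feasibility on the basic columns requires 6·y_cutting + 2·y_press time = 24, 6·y_cutting + 4·y_press time = 36.
This yields shadow prices y_cutting = 2, y_press time = 6.
Shadow price of paper = 0.

0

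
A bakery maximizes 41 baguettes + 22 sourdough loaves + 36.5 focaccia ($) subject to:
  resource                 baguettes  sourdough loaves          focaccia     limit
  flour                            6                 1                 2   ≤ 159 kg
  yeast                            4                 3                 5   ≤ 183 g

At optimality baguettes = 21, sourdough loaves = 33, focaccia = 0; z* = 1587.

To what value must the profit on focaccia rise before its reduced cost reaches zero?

37.5

Check each constraint at x*: flour 159/159 (tight); yeast 183/183 (tight).
From A_Bᵀ y = c: 6·y_flour + 4·y_yeast = 41; 1·y_flour + 3·y_yeast = 22.
This yields shadow prices y_flour = 2.5, y_yeast = 6.5.
focaccia enters the basis when its profit ≥ yᵀa₃ = 2.5·2 + 6.5·5 = 37.5.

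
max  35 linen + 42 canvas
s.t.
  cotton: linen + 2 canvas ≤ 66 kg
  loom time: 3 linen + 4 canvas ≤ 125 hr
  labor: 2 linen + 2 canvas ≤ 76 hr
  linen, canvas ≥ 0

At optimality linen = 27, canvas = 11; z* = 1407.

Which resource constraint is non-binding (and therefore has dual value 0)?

cotton

cotton: 49/66 (slack 17)
loom time: 125/125 (binding)
labor: 76/76 (binding)
By complementary slackness, a constraint with positive slack has shadow price 0 → cotton.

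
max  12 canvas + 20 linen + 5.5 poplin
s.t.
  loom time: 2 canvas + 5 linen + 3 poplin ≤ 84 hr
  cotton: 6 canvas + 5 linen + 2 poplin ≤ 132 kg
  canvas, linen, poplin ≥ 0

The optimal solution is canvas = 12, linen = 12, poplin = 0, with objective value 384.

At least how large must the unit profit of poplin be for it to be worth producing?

11

At the optimum: loom time uses 84 of 84 (binding); cotton uses 132 of 132 (binding).
From A_Bᵀ y = c: 2·y_loom time + 6·y_cotton = 12; 5·y_loom time + 5·y_cotton = 20.
Solving: y_loom time = 3, y_cotton = 1.
poplin enters the basis when its profit ≥ yᵀa₃ = 3·3 + 1·2 = 11.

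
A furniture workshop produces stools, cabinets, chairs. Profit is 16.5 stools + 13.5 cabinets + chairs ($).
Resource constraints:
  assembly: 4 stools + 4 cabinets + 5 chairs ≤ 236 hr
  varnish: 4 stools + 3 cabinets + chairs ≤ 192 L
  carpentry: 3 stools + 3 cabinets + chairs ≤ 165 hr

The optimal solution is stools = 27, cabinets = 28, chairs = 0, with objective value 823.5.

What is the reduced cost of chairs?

-3.5

Check each constraint at x*: assembly 220/236 (slack 16); varnish 192/192 (tight); carpentry 165/165 (tight).
Since assembly is not tight, its dual is 0.
Dual feasibility on the basic columns requires 4·y_varnish + 3·y_carpentry = 16.5, 3·y_varnish + 3·y_carpentry = 13.5.
Solving: y_varnish = 3, y_carpentry = 1.5.
Reduced cost of chairs: c₃ − yᵀa₃ = 1 − (3·1 + 1.5·1) = 1 − 4.5 = -3.5.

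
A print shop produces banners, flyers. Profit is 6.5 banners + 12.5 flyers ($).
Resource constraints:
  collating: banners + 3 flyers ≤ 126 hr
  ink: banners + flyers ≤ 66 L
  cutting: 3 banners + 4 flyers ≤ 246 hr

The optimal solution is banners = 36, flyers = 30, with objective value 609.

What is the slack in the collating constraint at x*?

0

collating used = 1·36 + 3·30 = 126; slack = 126 − 126 = 0.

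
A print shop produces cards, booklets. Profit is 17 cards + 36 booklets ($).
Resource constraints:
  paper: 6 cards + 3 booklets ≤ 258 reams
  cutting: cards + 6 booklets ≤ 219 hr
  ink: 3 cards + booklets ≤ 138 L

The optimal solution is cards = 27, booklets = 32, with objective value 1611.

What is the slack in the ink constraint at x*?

25

ink used = 3·27 + 1·32 = 113; slack = 138 − 113 = 25.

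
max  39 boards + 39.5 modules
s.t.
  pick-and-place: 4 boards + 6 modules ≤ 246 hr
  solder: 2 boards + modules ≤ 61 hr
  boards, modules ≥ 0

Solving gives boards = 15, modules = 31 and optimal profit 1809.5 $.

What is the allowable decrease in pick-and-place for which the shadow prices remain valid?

124

Binding constraints: pick-and-place, solder. The basis is B = [[4,6],[2,1]] with det -8.
Per unit decrease in pick-and-place, x* moves by d = (0.125, -0.25).
The basis stays optimal until modules reaches 0; allowable decrease = 124 hr.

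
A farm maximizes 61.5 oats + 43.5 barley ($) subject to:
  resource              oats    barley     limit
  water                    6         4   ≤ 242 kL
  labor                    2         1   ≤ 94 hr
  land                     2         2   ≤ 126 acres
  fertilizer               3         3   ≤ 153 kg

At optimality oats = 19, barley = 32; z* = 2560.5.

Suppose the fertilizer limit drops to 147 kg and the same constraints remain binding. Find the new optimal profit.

2545.5

Check each constraint at x*: water 242/242 (tight); labor 70/94 (slack 24); land 102/126 (slack 24); fertilizer 153/153 (tight).
Since labor, land are not tight, their duals are 0.
From A_Bᵀ y = c: 6·y_water + 3·y_fertilizer = 61.5; 4·y_water + 3·y_fertilizer = 43.5.
Solving: y_water = 9, y_fertilizer = 2.5.
Δz = y_fertilizer·Δb = 2.5 × (-6) = -15, so new z* = 2560.5 − 15 = 2545.5.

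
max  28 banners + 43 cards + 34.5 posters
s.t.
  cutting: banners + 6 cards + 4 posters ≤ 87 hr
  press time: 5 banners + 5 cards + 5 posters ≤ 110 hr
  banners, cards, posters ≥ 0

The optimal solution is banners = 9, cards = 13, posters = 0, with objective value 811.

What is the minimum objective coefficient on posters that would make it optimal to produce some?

37

Both cutting and press time are binding at x*.
The binding rows give the dual system: 1·y_cutting + 5·y_press time = 28 and 6·y_cutting + 5·y_press time = 43.
→ y_cutting = 3 and y_press time = 5.
posters enters the basis when its profit ≥ yᵀa₃ = 3·4 + 5·5 = 37.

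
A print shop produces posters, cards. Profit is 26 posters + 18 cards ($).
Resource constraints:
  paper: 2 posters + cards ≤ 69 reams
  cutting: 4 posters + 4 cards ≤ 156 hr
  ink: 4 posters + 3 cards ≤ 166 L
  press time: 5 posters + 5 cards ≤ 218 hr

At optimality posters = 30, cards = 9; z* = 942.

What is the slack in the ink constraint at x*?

ink used = 4·30 + 3·9 = 147; slack = 166 − 147 = 19.

19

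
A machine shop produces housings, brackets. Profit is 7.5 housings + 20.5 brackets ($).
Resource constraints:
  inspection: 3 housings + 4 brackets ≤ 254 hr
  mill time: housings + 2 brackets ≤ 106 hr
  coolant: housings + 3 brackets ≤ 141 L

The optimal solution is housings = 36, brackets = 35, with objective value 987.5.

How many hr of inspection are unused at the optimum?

6

inspection used = 3·36 + 4·35 = 248; slack = 254 − 248 = 6.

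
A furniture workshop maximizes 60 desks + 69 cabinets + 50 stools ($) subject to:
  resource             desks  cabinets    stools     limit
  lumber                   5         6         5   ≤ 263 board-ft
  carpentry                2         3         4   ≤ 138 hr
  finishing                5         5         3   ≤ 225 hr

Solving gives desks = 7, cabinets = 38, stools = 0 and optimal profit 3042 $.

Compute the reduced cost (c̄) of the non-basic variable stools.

Check each constraint at x*: lumber 263/263 (tight); carpentry 128/138 (slack 10); finishing 225/225 (tight).
Slack constraints have shadow price 0 (complementary slackness).
Dual feasibility on the basic columns requires 5·y_lumber + 5·y_finishing = 60, 6·y_lumber + 5·y_finishing = 69.
→ y_lumber = 9 and y_finishing = 3.
Reduced cost of stools: c₃ − yᵀa₃ = 50 − (9·5 + 3·3) = 50 − 54 = -4.

-4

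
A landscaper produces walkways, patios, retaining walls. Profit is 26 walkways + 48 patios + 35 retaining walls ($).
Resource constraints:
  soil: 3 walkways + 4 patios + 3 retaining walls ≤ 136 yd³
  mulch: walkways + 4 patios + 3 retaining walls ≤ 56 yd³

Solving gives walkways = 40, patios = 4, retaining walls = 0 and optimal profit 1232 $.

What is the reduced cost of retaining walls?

Check each constraint at x*: soil 136/136 (tight); mulch 56/56 (tight).
From A_Bᵀ y = c: 3·y_soil + 1·y_mulch = 26; 4·y_soil + 4·y_mulch = 48.
Solving: y_soil = 7, y_mulch = 5.
Reduced cost of retaining walls: c₃ − yᵀa₃ = 35 − (7·3 + 5·3) = 35 − 36 = -1.

-1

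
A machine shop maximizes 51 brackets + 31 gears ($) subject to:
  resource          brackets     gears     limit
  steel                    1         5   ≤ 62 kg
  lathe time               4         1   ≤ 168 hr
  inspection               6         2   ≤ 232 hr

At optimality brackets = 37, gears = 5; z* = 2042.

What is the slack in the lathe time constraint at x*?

15

lathe time used = 4·37 + 1·5 = 153; slack = 168 − 153 = 15.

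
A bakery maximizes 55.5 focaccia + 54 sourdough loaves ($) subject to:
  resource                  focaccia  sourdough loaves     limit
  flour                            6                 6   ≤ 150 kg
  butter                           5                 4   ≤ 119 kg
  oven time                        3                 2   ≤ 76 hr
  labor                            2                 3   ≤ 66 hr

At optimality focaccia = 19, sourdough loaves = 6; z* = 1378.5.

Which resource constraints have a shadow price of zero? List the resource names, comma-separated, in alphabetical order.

flour: 150/150 (binding)
butter: 119/119 (binding)
oven time: 69/76 (slack 7)
labor: 56/66 (slack 10)
By complementary slackness, a constraint with positive slack has shadow price 0 → labor, oven time.

labor, oven time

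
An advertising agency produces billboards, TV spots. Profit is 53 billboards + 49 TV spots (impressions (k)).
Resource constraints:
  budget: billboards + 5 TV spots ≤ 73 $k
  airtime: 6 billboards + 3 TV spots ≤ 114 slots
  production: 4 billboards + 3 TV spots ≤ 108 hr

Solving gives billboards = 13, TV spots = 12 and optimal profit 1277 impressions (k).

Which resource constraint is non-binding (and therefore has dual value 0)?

production

budget: 73/73 (binding)
airtime: 114/114 (binding)
production: 88/108 (slack 20)
By complementary slackness, a constraint with positive slack has shadow price 0 → production.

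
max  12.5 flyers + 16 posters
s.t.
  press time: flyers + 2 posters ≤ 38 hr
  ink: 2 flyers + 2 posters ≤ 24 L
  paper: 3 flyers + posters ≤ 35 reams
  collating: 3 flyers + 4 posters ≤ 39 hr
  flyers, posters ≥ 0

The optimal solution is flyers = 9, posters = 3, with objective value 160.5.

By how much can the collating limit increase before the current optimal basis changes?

9

Binding constraints: ink, collating. The basis is B = [[2,2],[3,4]] with det 2.
Per unit increase in collating, x* moves by d = (-1, 1).
The basis stays optimal until flyers reaches 0; allowable increase = 9 hr.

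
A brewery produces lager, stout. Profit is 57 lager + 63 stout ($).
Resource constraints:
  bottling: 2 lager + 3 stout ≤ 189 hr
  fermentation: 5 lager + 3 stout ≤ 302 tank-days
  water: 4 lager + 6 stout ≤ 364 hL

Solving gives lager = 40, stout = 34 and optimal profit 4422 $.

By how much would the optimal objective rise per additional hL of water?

At the optimum: bottling uses 182 of 189 (slack = 7); fermentation uses 302 of 302 (binding); water uses 364 of 364 (binding).
Slack constraints have shadow price 0 (complementary slackness).
Dual feasibility on the basic columns requires 5·y_fermentation + 4·y_water = 57, 3·y_fermentation + 6·y_water = 63.
Solving: y_fermentation = 5, y_water = 8.
Shadow price of water = 8.

8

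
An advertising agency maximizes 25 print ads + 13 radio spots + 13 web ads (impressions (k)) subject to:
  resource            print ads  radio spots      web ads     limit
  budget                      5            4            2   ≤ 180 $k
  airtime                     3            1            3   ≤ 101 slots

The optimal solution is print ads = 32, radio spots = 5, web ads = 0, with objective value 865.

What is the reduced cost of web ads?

-6

Check each constraint at x*: budget 180/180 (tight); airtime 101/101 (tight).
Dual feasibility on the basic columns requires 5·y_budget + 3·y_airtime = 25, 4·y_budget + 1·y_airtime = 13.
Solving: y_budget = 2, y_airtime = 5.
Reduced cost of web ads: c₃ − yᵀa₃ = 13 − (2·2 + 5·3) = 13 − 19 = -6.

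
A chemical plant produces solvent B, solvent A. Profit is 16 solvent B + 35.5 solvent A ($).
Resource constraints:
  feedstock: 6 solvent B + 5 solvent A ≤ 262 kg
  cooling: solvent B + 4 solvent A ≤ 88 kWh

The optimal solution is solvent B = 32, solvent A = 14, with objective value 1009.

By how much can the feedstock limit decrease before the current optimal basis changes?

Binding constraints: feedstock, cooling. The basis is B = [[6,5],[1,4]] with det 19.
Per unit decrease in feedstock, x* moves by d = (-0.2105, 0.0526).
The basis stays optimal until solvent B reaches 0; allowable decrease = 152 kg.

152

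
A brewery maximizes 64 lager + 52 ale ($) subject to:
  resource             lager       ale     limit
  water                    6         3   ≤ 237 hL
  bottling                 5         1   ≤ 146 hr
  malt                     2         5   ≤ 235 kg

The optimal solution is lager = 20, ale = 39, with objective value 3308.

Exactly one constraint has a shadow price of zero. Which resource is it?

bottling

water: 237/237 (binding)
bottling: 139/146 (slack 7)
malt: 235/235 (binding)
By complementary slackness, a constraint with positive slack has shadow price 0 → bottling.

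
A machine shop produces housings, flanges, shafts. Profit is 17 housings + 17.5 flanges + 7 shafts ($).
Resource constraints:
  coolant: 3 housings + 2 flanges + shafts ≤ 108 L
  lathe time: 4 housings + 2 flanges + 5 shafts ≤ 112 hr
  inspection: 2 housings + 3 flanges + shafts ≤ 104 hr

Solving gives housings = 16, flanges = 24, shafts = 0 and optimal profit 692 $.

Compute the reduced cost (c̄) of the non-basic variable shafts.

-7.5

Check each constraint at x*: coolant 96/108 (slack 12); lathe time 112/112 (tight); inspection 104/104 (tight).
Slack constraints have shadow price 0 (complementary slackness).
The binding rows give the dual system: 4·y_lathe time + 2·y_inspection = 17 and 2·y_lathe time + 3·y_inspection = 17.5.
→ y_lathe time = 2 and y_inspection = 4.5.
Reduced cost of shafts: c₃ − yᵀa₃ = 7 − (2·5 + 4.5·1) = 7 − 14.5 = -7.5.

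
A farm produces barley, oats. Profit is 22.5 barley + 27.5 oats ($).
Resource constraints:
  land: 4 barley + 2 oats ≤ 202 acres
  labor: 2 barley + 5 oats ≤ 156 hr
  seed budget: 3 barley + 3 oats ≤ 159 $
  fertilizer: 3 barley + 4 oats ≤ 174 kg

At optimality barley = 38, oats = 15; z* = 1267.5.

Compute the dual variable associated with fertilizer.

At the optimum: land uses 182 of 202 (slack = 20); labor uses 151 of 156 (slack = 5); seed budget uses 159 of 159 (binding); fertilizer uses 174 of 174 (binding).
By complementary slackness, y = 0 for the non-binding constraints.
Dual feasibility on the basic columns requires 3·y_seed budget + 3·y_fertilizer = 22.5, 3·y_seed budget + 4·y_fertilizer = 27.5.
Solving: y_seed budget = 2.5, y_fertilizer = 5.
Shadow price of fertilizer = 5.

5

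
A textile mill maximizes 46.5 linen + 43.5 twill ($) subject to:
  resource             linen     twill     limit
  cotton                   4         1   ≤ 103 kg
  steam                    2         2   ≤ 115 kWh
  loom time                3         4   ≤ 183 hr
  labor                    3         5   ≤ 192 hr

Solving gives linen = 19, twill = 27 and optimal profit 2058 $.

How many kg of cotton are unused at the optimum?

cotton used = 4·19 + 1·27 = 103; slack = 103 − 103 = 0.

0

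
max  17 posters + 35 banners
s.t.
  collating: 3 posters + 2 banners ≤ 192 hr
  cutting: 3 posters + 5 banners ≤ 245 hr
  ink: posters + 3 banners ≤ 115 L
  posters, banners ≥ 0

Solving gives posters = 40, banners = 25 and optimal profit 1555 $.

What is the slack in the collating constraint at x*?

collating used = 3·40 + 2·25 = 170; slack = 192 − 170 = 22.

22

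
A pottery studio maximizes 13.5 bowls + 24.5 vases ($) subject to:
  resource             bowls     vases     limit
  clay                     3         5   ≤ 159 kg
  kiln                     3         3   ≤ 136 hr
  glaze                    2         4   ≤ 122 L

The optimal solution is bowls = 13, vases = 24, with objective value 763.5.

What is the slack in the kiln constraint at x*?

kiln used = 3·13 + 3·24 = 111; slack = 136 − 111 = 25.

25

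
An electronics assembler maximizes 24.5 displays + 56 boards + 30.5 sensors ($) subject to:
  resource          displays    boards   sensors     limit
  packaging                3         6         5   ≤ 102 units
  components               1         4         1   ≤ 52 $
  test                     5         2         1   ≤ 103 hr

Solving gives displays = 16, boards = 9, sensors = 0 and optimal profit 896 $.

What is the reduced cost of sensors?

-8

Check each constraint at x*: packaging 102/102 (tight); components 52/52 (tight); test 98/103 (slack 5).
Slack constraints have shadow price 0 (complementary slackness).
The binding rows give the dual system: 3·y_packaging + 1·y_components = 24.5 and 6·y_packaging + 4·y_components = 56.
Solving: y_packaging = 7, y_components = 3.5.
Reduced cost of sensors: c₃ − yᵀa₃ = 30.5 − (7·5 + 3.5·1) = 30.5 − 38.5 = -8.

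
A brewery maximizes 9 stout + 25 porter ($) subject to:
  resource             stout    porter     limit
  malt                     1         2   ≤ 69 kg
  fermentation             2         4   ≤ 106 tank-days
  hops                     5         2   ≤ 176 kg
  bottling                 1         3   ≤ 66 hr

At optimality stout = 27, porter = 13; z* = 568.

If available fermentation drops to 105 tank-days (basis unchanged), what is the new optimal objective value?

567

Check each constraint at x*: malt 53/69 (slack 16); fermentation 106/106 (tight); hops 161/176 (slack 15); bottling 66/66 (tight).
Slack constraints have shadow price 0 (complementary slackness).
The binding rows give the dual system: 2·y_fermentation + 1·y_bottling = 9 and 4·y_fermentation + 3·y_bottling = 25.
This yields shadow prices y_fermentation = 1, y_bottling = 7.
Δz = y_fermentation·Δb = 1 × (-1) = -1, so new z* = 568 − 1 = 567.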